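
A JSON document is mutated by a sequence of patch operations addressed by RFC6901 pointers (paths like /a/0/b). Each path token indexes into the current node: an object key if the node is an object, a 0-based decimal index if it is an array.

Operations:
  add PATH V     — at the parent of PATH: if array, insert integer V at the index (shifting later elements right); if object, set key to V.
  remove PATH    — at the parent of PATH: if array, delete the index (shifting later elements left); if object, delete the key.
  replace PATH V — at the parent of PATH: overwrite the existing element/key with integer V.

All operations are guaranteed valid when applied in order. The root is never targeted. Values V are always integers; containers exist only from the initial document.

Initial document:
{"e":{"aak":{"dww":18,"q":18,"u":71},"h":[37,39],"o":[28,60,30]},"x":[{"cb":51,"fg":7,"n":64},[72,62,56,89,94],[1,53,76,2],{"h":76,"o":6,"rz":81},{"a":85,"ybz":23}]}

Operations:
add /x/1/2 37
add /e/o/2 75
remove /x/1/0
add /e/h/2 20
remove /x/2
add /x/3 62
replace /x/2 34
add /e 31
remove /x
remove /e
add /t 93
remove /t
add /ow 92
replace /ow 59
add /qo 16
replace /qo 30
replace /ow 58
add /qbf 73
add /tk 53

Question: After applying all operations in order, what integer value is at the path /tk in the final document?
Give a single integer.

Answer: 53

Derivation:
After op 1 (add /x/1/2 37): {"e":{"aak":{"dww":18,"q":18,"u":71},"h":[37,39],"o":[28,60,30]},"x":[{"cb":51,"fg":7,"n":64},[72,62,37,56,89,94],[1,53,76,2],{"h":76,"o":6,"rz":81},{"a":85,"ybz":23}]}
After op 2 (add /e/o/2 75): {"e":{"aak":{"dww":18,"q":18,"u":71},"h":[37,39],"o":[28,60,75,30]},"x":[{"cb":51,"fg":7,"n":64},[72,62,37,56,89,94],[1,53,76,2],{"h":76,"o":6,"rz":81},{"a":85,"ybz":23}]}
After op 3 (remove /x/1/0): {"e":{"aak":{"dww":18,"q":18,"u":71},"h":[37,39],"o":[28,60,75,30]},"x":[{"cb":51,"fg":7,"n":64},[62,37,56,89,94],[1,53,76,2],{"h":76,"o":6,"rz":81},{"a":85,"ybz":23}]}
After op 4 (add /e/h/2 20): {"e":{"aak":{"dww":18,"q":18,"u":71},"h":[37,39,20],"o":[28,60,75,30]},"x":[{"cb":51,"fg":7,"n":64},[62,37,56,89,94],[1,53,76,2],{"h":76,"o":6,"rz":81},{"a":85,"ybz":23}]}
After op 5 (remove /x/2): {"e":{"aak":{"dww":18,"q":18,"u":71},"h":[37,39,20],"o":[28,60,75,30]},"x":[{"cb":51,"fg":7,"n":64},[62,37,56,89,94],{"h":76,"o":6,"rz":81},{"a":85,"ybz":23}]}
After op 6 (add /x/3 62): {"e":{"aak":{"dww":18,"q":18,"u":71},"h":[37,39,20],"o":[28,60,75,30]},"x":[{"cb":51,"fg":7,"n":64},[62,37,56,89,94],{"h":76,"o":6,"rz":81},62,{"a":85,"ybz":23}]}
After op 7 (replace /x/2 34): {"e":{"aak":{"dww":18,"q":18,"u":71},"h":[37,39,20],"o":[28,60,75,30]},"x":[{"cb":51,"fg":7,"n":64},[62,37,56,89,94],34,62,{"a":85,"ybz":23}]}
After op 8 (add /e 31): {"e":31,"x":[{"cb":51,"fg":7,"n":64},[62,37,56,89,94],34,62,{"a":85,"ybz":23}]}
After op 9 (remove /x): {"e":31}
After op 10 (remove /e): {}
After op 11 (add /t 93): {"t":93}
After op 12 (remove /t): {}
After op 13 (add /ow 92): {"ow":92}
After op 14 (replace /ow 59): {"ow":59}
After op 15 (add /qo 16): {"ow":59,"qo":16}
After op 16 (replace /qo 30): {"ow":59,"qo":30}
After op 17 (replace /ow 58): {"ow":58,"qo":30}
After op 18 (add /qbf 73): {"ow":58,"qbf":73,"qo":30}
After op 19 (add /tk 53): {"ow":58,"qbf":73,"qo":30,"tk":53}
Value at /tk: 53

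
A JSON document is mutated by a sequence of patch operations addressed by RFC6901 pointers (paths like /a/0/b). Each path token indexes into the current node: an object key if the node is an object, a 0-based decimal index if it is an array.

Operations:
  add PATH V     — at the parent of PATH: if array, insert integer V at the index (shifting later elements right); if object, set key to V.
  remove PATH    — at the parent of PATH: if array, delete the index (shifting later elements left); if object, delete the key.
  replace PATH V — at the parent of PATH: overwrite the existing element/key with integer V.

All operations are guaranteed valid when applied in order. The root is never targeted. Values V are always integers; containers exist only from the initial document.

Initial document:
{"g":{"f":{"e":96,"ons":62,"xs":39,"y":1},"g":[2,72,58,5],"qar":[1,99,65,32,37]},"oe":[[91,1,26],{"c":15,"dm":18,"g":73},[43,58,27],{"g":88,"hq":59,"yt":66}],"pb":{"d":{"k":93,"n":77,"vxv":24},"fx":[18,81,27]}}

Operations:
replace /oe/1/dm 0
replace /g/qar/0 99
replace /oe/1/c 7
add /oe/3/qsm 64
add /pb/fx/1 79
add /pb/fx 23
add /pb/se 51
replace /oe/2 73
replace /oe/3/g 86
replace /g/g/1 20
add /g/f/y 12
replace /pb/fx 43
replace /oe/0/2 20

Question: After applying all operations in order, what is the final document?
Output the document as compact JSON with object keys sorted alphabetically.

After op 1 (replace /oe/1/dm 0): {"g":{"f":{"e":96,"ons":62,"xs":39,"y":1},"g":[2,72,58,5],"qar":[1,99,65,32,37]},"oe":[[91,1,26],{"c":15,"dm":0,"g":73},[43,58,27],{"g":88,"hq":59,"yt":66}],"pb":{"d":{"k":93,"n":77,"vxv":24},"fx":[18,81,27]}}
After op 2 (replace /g/qar/0 99): {"g":{"f":{"e":96,"ons":62,"xs":39,"y":1},"g":[2,72,58,5],"qar":[99,99,65,32,37]},"oe":[[91,1,26],{"c":15,"dm":0,"g":73},[43,58,27],{"g":88,"hq":59,"yt":66}],"pb":{"d":{"k":93,"n":77,"vxv":24},"fx":[18,81,27]}}
After op 3 (replace /oe/1/c 7): {"g":{"f":{"e":96,"ons":62,"xs":39,"y":1},"g":[2,72,58,5],"qar":[99,99,65,32,37]},"oe":[[91,1,26],{"c":7,"dm":0,"g":73},[43,58,27],{"g":88,"hq":59,"yt":66}],"pb":{"d":{"k":93,"n":77,"vxv":24},"fx":[18,81,27]}}
After op 4 (add /oe/3/qsm 64): {"g":{"f":{"e":96,"ons":62,"xs":39,"y":1},"g":[2,72,58,5],"qar":[99,99,65,32,37]},"oe":[[91,1,26],{"c":7,"dm":0,"g":73},[43,58,27],{"g":88,"hq":59,"qsm":64,"yt":66}],"pb":{"d":{"k":93,"n":77,"vxv":24},"fx":[18,81,27]}}
After op 5 (add /pb/fx/1 79): {"g":{"f":{"e":96,"ons":62,"xs":39,"y":1},"g":[2,72,58,5],"qar":[99,99,65,32,37]},"oe":[[91,1,26],{"c":7,"dm":0,"g":73},[43,58,27],{"g":88,"hq":59,"qsm":64,"yt":66}],"pb":{"d":{"k":93,"n":77,"vxv":24},"fx":[18,79,81,27]}}
After op 6 (add /pb/fx 23): {"g":{"f":{"e":96,"ons":62,"xs":39,"y":1},"g":[2,72,58,5],"qar":[99,99,65,32,37]},"oe":[[91,1,26],{"c":7,"dm":0,"g":73},[43,58,27],{"g":88,"hq":59,"qsm":64,"yt":66}],"pb":{"d":{"k":93,"n":77,"vxv":24},"fx":23}}
After op 7 (add /pb/se 51): {"g":{"f":{"e":96,"ons":62,"xs":39,"y":1},"g":[2,72,58,5],"qar":[99,99,65,32,37]},"oe":[[91,1,26],{"c":7,"dm":0,"g":73},[43,58,27],{"g":88,"hq":59,"qsm":64,"yt":66}],"pb":{"d":{"k":93,"n":77,"vxv":24},"fx":23,"se":51}}
After op 8 (replace /oe/2 73): {"g":{"f":{"e":96,"ons":62,"xs":39,"y":1},"g":[2,72,58,5],"qar":[99,99,65,32,37]},"oe":[[91,1,26],{"c":7,"dm":0,"g":73},73,{"g":88,"hq":59,"qsm":64,"yt":66}],"pb":{"d":{"k":93,"n":77,"vxv":24},"fx":23,"se":51}}
After op 9 (replace /oe/3/g 86): {"g":{"f":{"e":96,"ons":62,"xs":39,"y":1},"g":[2,72,58,5],"qar":[99,99,65,32,37]},"oe":[[91,1,26],{"c":7,"dm":0,"g":73},73,{"g":86,"hq":59,"qsm":64,"yt":66}],"pb":{"d":{"k":93,"n":77,"vxv":24},"fx":23,"se":51}}
After op 10 (replace /g/g/1 20): {"g":{"f":{"e":96,"ons":62,"xs":39,"y":1},"g":[2,20,58,5],"qar":[99,99,65,32,37]},"oe":[[91,1,26],{"c":7,"dm":0,"g":73},73,{"g":86,"hq":59,"qsm":64,"yt":66}],"pb":{"d":{"k":93,"n":77,"vxv":24},"fx":23,"se":51}}
After op 11 (add /g/f/y 12): {"g":{"f":{"e":96,"ons":62,"xs":39,"y":12},"g":[2,20,58,5],"qar":[99,99,65,32,37]},"oe":[[91,1,26],{"c":7,"dm":0,"g":73},73,{"g":86,"hq":59,"qsm":64,"yt":66}],"pb":{"d":{"k":93,"n":77,"vxv":24},"fx":23,"se":51}}
After op 12 (replace /pb/fx 43): {"g":{"f":{"e":96,"ons":62,"xs":39,"y":12},"g":[2,20,58,5],"qar":[99,99,65,32,37]},"oe":[[91,1,26],{"c":7,"dm":0,"g":73},73,{"g":86,"hq":59,"qsm":64,"yt":66}],"pb":{"d":{"k":93,"n":77,"vxv":24},"fx":43,"se":51}}
After op 13 (replace /oe/0/2 20): {"g":{"f":{"e":96,"ons":62,"xs":39,"y":12},"g":[2,20,58,5],"qar":[99,99,65,32,37]},"oe":[[91,1,20],{"c":7,"dm":0,"g":73},73,{"g":86,"hq":59,"qsm":64,"yt":66}],"pb":{"d":{"k":93,"n":77,"vxv":24},"fx":43,"se":51}}

Answer: {"g":{"f":{"e":96,"ons":62,"xs":39,"y":12},"g":[2,20,58,5],"qar":[99,99,65,32,37]},"oe":[[91,1,20],{"c":7,"dm":0,"g":73},73,{"g":86,"hq":59,"qsm":64,"yt":66}],"pb":{"d":{"k":93,"n":77,"vxv":24},"fx":43,"se":51}}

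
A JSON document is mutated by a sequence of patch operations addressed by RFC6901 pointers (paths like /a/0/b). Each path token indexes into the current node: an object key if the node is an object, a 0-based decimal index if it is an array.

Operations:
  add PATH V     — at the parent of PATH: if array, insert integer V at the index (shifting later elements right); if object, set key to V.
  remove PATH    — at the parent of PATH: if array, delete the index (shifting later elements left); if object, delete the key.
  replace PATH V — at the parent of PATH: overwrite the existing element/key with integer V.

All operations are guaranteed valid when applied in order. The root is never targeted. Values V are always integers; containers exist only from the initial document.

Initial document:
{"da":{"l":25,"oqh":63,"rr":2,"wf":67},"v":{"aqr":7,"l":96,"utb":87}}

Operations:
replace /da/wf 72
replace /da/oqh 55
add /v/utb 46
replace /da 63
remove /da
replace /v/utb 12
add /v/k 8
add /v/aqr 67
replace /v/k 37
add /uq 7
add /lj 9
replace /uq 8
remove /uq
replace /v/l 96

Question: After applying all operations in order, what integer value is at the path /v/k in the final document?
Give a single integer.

Answer: 37

Derivation:
After op 1 (replace /da/wf 72): {"da":{"l":25,"oqh":63,"rr":2,"wf":72},"v":{"aqr":7,"l":96,"utb":87}}
After op 2 (replace /da/oqh 55): {"da":{"l":25,"oqh":55,"rr":2,"wf":72},"v":{"aqr":7,"l":96,"utb":87}}
After op 3 (add /v/utb 46): {"da":{"l":25,"oqh":55,"rr":2,"wf":72},"v":{"aqr":7,"l":96,"utb":46}}
After op 4 (replace /da 63): {"da":63,"v":{"aqr":7,"l":96,"utb":46}}
After op 5 (remove /da): {"v":{"aqr":7,"l":96,"utb":46}}
After op 6 (replace /v/utb 12): {"v":{"aqr":7,"l":96,"utb":12}}
After op 7 (add /v/k 8): {"v":{"aqr":7,"k":8,"l":96,"utb":12}}
After op 8 (add /v/aqr 67): {"v":{"aqr":67,"k":8,"l":96,"utb":12}}
After op 9 (replace /v/k 37): {"v":{"aqr":67,"k":37,"l":96,"utb":12}}
After op 10 (add /uq 7): {"uq":7,"v":{"aqr":67,"k":37,"l":96,"utb":12}}
After op 11 (add /lj 9): {"lj":9,"uq":7,"v":{"aqr":67,"k":37,"l":96,"utb":12}}
After op 12 (replace /uq 8): {"lj":9,"uq":8,"v":{"aqr":67,"k":37,"l":96,"utb":12}}
After op 13 (remove /uq): {"lj":9,"v":{"aqr":67,"k":37,"l":96,"utb":12}}
After op 14 (replace /v/l 96): {"lj":9,"v":{"aqr":67,"k":37,"l":96,"utb":12}}
Value at /v/k: 37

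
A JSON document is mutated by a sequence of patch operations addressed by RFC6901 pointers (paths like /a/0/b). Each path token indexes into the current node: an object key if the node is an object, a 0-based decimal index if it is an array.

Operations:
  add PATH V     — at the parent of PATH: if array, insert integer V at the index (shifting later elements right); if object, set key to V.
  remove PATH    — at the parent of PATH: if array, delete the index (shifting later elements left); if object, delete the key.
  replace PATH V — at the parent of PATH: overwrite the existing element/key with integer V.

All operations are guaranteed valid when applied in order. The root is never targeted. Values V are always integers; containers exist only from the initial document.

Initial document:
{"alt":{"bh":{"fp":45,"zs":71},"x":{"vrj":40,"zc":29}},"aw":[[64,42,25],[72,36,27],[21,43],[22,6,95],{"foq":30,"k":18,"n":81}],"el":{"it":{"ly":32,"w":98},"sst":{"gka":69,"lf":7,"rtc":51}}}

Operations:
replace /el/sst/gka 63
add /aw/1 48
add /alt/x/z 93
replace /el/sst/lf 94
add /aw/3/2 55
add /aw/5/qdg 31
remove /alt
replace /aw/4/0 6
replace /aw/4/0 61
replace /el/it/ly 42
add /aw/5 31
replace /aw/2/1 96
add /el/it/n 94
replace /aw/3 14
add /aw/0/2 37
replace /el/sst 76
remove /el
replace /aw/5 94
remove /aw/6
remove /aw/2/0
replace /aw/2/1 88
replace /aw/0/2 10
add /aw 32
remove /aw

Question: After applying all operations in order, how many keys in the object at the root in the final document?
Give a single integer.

Answer: 0

Derivation:
After op 1 (replace /el/sst/gka 63): {"alt":{"bh":{"fp":45,"zs":71},"x":{"vrj":40,"zc":29}},"aw":[[64,42,25],[72,36,27],[21,43],[22,6,95],{"foq":30,"k":18,"n":81}],"el":{"it":{"ly":32,"w":98},"sst":{"gka":63,"lf":7,"rtc":51}}}
After op 2 (add /aw/1 48): {"alt":{"bh":{"fp":45,"zs":71},"x":{"vrj":40,"zc":29}},"aw":[[64,42,25],48,[72,36,27],[21,43],[22,6,95],{"foq":30,"k":18,"n":81}],"el":{"it":{"ly":32,"w":98},"sst":{"gka":63,"lf":7,"rtc":51}}}
After op 3 (add /alt/x/z 93): {"alt":{"bh":{"fp":45,"zs":71},"x":{"vrj":40,"z":93,"zc":29}},"aw":[[64,42,25],48,[72,36,27],[21,43],[22,6,95],{"foq":30,"k":18,"n":81}],"el":{"it":{"ly":32,"w":98},"sst":{"gka":63,"lf":7,"rtc":51}}}
After op 4 (replace /el/sst/lf 94): {"alt":{"bh":{"fp":45,"zs":71},"x":{"vrj":40,"z":93,"zc":29}},"aw":[[64,42,25],48,[72,36,27],[21,43],[22,6,95],{"foq":30,"k":18,"n":81}],"el":{"it":{"ly":32,"w":98},"sst":{"gka":63,"lf":94,"rtc":51}}}
After op 5 (add /aw/3/2 55): {"alt":{"bh":{"fp":45,"zs":71},"x":{"vrj":40,"z":93,"zc":29}},"aw":[[64,42,25],48,[72,36,27],[21,43,55],[22,6,95],{"foq":30,"k":18,"n":81}],"el":{"it":{"ly":32,"w":98},"sst":{"gka":63,"lf":94,"rtc":51}}}
After op 6 (add /aw/5/qdg 31): {"alt":{"bh":{"fp":45,"zs":71},"x":{"vrj":40,"z":93,"zc":29}},"aw":[[64,42,25],48,[72,36,27],[21,43,55],[22,6,95],{"foq":30,"k":18,"n":81,"qdg":31}],"el":{"it":{"ly":32,"w":98},"sst":{"gka":63,"lf":94,"rtc":51}}}
After op 7 (remove /alt): {"aw":[[64,42,25],48,[72,36,27],[21,43,55],[22,6,95],{"foq":30,"k":18,"n":81,"qdg":31}],"el":{"it":{"ly":32,"w":98},"sst":{"gka":63,"lf":94,"rtc":51}}}
After op 8 (replace /aw/4/0 6): {"aw":[[64,42,25],48,[72,36,27],[21,43,55],[6,6,95],{"foq":30,"k":18,"n":81,"qdg":31}],"el":{"it":{"ly":32,"w":98},"sst":{"gka":63,"lf":94,"rtc":51}}}
After op 9 (replace /aw/4/0 61): {"aw":[[64,42,25],48,[72,36,27],[21,43,55],[61,6,95],{"foq":30,"k":18,"n":81,"qdg":31}],"el":{"it":{"ly":32,"w":98},"sst":{"gka":63,"lf":94,"rtc":51}}}
After op 10 (replace /el/it/ly 42): {"aw":[[64,42,25],48,[72,36,27],[21,43,55],[61,6,95],{"foq":30,"k":18,"n":81,"qdg":31}],"el":{"it":{"ly":42,"w":98},"sst":{"gka":63,"lf":94,"rtc":51}}}
After op 11 (add /aw/5 31): {"aw":[[64,42,25],48,[72,36,27],[21,43,55],[61,6,95],31,{"foq":30,"k":18,"n":81,"qdg":31}],"el":{"it":{"ly":42,"w":98},"sst":{"gka":63,"lf":94,"rtc":51}}}
After op 12 (replace /aw/2/1 96): {"aw":[[64,42,25],48,[72,96,27],[21,43,55],[61,6,95],31,{"foq":30,"k":18,"n":81,"qdg":31}],"el":{"it":{"ly":42,"w":98},"sst":{"gka":63,"lf":94,"rtc":51}}}
After op 13 (add /el/it/n 94): {"aw":[[64,42,25],48,[72,96,27],[21,43,55],[61,6,95],31,{"foq":30,"k":18,"n":81,"qdg":31}],"el":{"it":{"ly":42,"n":94,"w":98},"sst":{"gka":63,"lf":94,"rtc":51}}}
After op 14 (replace /aw/3 14): {"aw":[[64,42,25],48,[72,96,27],14,[61,6,95],31,{"foq":30,"k":18,"n":81,"qdg":31}],"el":{"it":{"ly":42,"n":94,"w":98},"sst":{"gka":63,"lf":94,"rtc":51}}}
After op 15 (add /aw/0/2 37): {"aw":[[64,42,37,25],48,[72,96,27],14,[61,6,95],31,{"foq":30,"k":18,"n":81,"qdg":31}],"el":{"it":{"ly":42,"n":94,"w":98},"sst":{"gka":63,"lf":94,"rtc":51}}}
After op 16 (replace /el/sst 76): {"aw":[[64,42,37,25],48,[72,96,27],14,[61,6,95],31,{"foq":30,"k":18,"n":81,"qdg":31}],"el":{"it":{"ly":42,"n":94,"w":98},"sst":76}}
After op 17 (remove /el): {"aw":[[64,42,37,25],48,[72,96,27],14,[61,6,95],31,{"foq":30,"k":18,"n":81,"qdg":31}]}
After op 18 (replace /aw/5 94): {"aw":[[64,42,37,25],48,[72,96,27],14,[61,6,95],94,{"foq":30,"k":18,"n":81,"qdg":31}]}
After op 19 (remove /aw/6): {"aw":[[64,42,37,25],48,[72,96,27],14,[61,6,95],94]}
After op 20 (remove /aw/2/0): {"aw":[[64,42,37,25],48,[96,27],14,[61,6,95],94]}
After op 21 (replace /aw/2/1 88): {"aw":[[64,42,37,25],48,[96,88],14,[61,6,95],94]}
After op 22 (replace /aw/0/2 10): {"aw":[[64,42,10,25],48,[96,88],14,[61,6,95],94]}
After op 23 (add /aw 32): {"aw":32}
After op 24 (remove /aw): {}
Size at the root: 0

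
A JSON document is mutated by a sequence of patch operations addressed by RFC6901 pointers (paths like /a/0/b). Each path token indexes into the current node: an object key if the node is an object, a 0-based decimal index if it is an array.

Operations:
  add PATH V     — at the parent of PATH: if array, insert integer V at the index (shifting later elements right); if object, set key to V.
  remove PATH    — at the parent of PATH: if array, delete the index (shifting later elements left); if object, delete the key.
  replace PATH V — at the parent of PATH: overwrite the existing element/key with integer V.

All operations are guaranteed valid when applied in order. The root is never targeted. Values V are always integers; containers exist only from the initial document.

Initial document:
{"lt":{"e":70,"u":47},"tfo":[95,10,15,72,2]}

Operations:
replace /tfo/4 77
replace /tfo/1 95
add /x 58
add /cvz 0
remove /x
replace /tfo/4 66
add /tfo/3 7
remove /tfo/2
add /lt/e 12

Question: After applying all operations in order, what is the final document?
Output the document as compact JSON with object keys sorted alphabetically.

Answer: {"cvz":0,"lt":{"e":12,"u":47},"tfo":[95,95,7,72,66]}

Derivation:
After op 1 (replace /tfo/4 77): {"lt":{"e":70,"u":47},"tfo":[95,10,15,72,77]}
After op 2 (replace /tfo/1 95): {"lt":{"e":70,"u":47},"tfo":[95,95,15,72,77]}
After op 3 (add /x 58): {"lt":{"e":70,"u":47},"tfo":[95,95,15,72,77],"x":58}
After op 4 (add /cvz 0): {"cvz":0,"lt":{"e":70,"u":47},"tfo":[95,95,15,72,77],"x":58}
After op 5 (remove /x): {"cvz":0,"lt":{"e":70,"u":47},"tfo":[95,95,15,72,77]}
After op 6 (replace /tfo/4 66): {"cvz":0,"lt":{"e":70,"u":47},"tfo":[95,95,15,72,66]}
After op 7 (add /tfo/3 7): {"cvz":0,"lt":{"e":70,"u":47},"tfo":[95,95,15,7,72,66]}
After op 8 (remove /tfo/2): {"cvz":0,"lt":{"e":70,"u":47},"tfo":[95,95,7,72,66]}
After op 9 (add /lt/e 12): {"cvz":0,"lt":{"e":12,"u":47},"tfo":[95,95,7,72,66]}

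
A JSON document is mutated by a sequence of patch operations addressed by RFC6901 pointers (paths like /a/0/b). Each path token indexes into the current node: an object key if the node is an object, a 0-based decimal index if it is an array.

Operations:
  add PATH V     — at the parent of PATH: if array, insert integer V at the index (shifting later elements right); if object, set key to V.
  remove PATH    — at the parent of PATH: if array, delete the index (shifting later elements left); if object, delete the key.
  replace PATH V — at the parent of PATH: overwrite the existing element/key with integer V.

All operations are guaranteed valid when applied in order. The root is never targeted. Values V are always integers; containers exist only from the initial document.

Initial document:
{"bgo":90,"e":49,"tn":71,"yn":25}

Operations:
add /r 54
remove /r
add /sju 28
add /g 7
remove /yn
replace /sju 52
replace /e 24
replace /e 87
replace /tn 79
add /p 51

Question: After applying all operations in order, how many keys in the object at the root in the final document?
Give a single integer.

Answer: 6

Derivation:
After op 1 (add /r 54): {"bgo":90,"e":49,"r":54,"tn":71,"yn":25}
After op 2 (remove /r): {"bgo":90,"e":49,"tn":71,"yn":25}
After op 3 (add /sju 28): {"bgo":90,"e":49,"sju":28,"tn":71,"yn":25}
After op 4 (add /g 7): {"bgo":90,"e":49,"g":7,"sju":28,"tn":71,"yn":25}
After op 5 (remove /yn): {"bgo":90,"e":49,"g":7,"sju":28,"tn":71}
After op 6 (replace /sju 52): {"bgo":90,"e":49,"g":7,"sju":52,"tn":71}
After op 7 (replace /e 24): {"bgo":90,"e":24,"g":7,"sju":52,"tn":71}
After op 8 (replace /e 87): {"bgo":90,"e":87,"g":7,"sju":52,"tn":71}
After op 9 (replace /tn 79): {"bgo":90,"e":87,"g":7,"sju":52,"tn":79}
After op 10 (add /p 51): {"bgo":90,"e":87,"g":7,"p":51,"sju":52,"tn":79}
Size at the root: 6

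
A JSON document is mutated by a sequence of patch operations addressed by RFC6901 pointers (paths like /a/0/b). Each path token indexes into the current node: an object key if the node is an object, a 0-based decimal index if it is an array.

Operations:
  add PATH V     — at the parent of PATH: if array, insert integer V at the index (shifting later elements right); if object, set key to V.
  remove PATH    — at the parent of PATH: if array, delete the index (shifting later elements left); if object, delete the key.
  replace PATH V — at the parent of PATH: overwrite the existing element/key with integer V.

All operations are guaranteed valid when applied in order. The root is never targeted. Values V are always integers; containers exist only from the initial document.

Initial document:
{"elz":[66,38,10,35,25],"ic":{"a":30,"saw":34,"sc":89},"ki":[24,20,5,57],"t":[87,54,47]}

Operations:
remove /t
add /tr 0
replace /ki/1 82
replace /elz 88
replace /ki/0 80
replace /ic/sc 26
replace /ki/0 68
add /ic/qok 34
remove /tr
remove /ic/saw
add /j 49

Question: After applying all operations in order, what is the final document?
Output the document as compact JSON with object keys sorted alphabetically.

Answer: {"elz":88,"ic":{"a":30,"qok":34,"sc":26},"j":49,"ki":[68,82,5,57]}

Derivation:
After op 1 (remove /t): {"elz":[66,38,10,35,25],"ic":{"a":30,"saw":34,"sc":89},"ki":[24,20,5,57]}
After op 2 (add /tr 0): {"elz":[66,38,10,35,25],"ic":{"a":30,"saw":34,"sc":89},"ki":[24,20,5,57],"tr":0}
After op 3 (replace /ki/1 82): {"elz":[66,38,10,35,25],"ic":{"a":30,"saw":34,"sc":89},"ki":[24,82,5,57],"tr":0}
After op 4 (replace /elz 88): {"elz":88,"ic":{"a":30,"saw":34,"sc":89},"ki":[24,82,5,57],"tr":0}
After op 5 (replace /ki/0 80): {"elz":88,"ic":{"a":30,"saw":34,"sc":89},"ki":[80,82,5,57],"tr":0}
After op 6 (replace /ic/sc 26): {"elz":88,"ic":{"a":30,"saw":34,"sc":26},"ki":[80,82,5,57],"tr":0}
After op 7 (replace /ki/0 68): {"elz":88,"ic":{"a":30,"saw":34,"sc":26},"ki":[68,82,5,57],"tr":0}
After op 8 (add /ic/qok 34): {"elz":88,"ic":{"a":30,"qok":34,"saw":34,"sc":26},"ki":[68,82,5,57],"tr":0}
After op 9 (remove /tr): {"elz":88,"ic":{"a":30,"qok":34,"saw":34,"sc":26},"ki":[68,82,5,57]}
After op 10 (remove /ic/saw): {"elz":88,"ic":{"a":30,"qok":34,"sc":26},"ki":[68,82,5,57]}
After op 11 (add /j 49): {"elz":88,"ic":{"a":30,"qok":34,"sc":26},"j":49,"ki":[68,82,5,57]}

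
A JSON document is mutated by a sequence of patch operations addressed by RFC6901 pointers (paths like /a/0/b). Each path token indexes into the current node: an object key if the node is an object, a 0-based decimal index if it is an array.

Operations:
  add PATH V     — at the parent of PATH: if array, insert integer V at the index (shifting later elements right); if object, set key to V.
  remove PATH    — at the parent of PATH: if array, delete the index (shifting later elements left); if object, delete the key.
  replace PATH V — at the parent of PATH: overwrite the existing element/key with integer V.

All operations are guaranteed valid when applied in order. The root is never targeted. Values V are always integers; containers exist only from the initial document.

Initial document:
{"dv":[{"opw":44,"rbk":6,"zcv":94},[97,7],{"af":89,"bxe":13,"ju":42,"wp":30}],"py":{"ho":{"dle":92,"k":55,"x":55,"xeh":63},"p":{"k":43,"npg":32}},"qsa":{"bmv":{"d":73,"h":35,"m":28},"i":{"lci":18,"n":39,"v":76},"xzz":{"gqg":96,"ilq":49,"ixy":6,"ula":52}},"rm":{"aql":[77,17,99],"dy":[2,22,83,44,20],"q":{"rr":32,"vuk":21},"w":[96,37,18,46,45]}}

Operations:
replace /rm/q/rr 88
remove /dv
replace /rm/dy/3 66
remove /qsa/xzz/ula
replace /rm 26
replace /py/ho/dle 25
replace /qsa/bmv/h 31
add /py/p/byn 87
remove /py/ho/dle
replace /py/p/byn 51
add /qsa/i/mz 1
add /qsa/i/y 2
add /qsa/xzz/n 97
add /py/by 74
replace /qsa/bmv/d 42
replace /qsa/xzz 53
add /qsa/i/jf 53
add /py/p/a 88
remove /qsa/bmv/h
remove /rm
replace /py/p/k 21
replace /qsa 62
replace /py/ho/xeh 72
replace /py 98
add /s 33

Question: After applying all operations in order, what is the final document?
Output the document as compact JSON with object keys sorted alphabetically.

Answer: {"py":98,"qsa":62,"s":33}

Derivation:
After op 1 (replace /rm/q/rr 88): {"dv":[{"opw":44,"rbk":6,"zcv":94},[97,7],{"af":89,"bxe":13,"ju":42,"wp":30}],"py":{"ho":{"dle":92,"k":55,"x":55,"xeh":63},"p":{"k":43,"npg":32}},"qsa":{"bmv":{"d":73,"h":35,"m":28},"i":{"lci":18,"n":39,"v":76},"xzz":{"gqg":96,"ilq":49,"ixy":6,"ula":52}},"rm":{"aql":[77,17,99],"dy":[2,22,83,44,20],"q":{"rr":88,"vuk":21},"w":[96,37,18,46,45]}}
After op 2 (remove /dv): {"py":{"ho":{"dle":92,"k":55,"x":55,"xeh":63},"p":{"k":43,"npg":32}},"qsa":{"bmv":{"d":73,"h":35,"m":28},"i":{"lci":18,"n":39,"v":76},"xzz":{"gqg":96,"ilq":49,"ixy":6,"ula":52}},"rm":{"aql":[77,17,99],"dy":[2,22,83,44,20],"q":{"rr":88,"vuk":21},"w":[96,37,18,46,45]}}
After op 3 (replace /rm/dy/3 66): {"py":{"ho":{"dle":92,"k":55,"x":55,"xeh":63},"p":{"k":43,"npg":32}},"qsa":{"bmv":{"d":73,"h":35,"m":28},"i":{"lci":18,"n":39,"v":76},"xzz":{"gqg":96,"ilq":49,"ixy":6,"ula":52}},"rm":{"aql":[77,17,99],"dy":[2,22,83,66,20],"q":{"rr":88,"vuk":21},"w":[96,37,18,46,45]}}
After op 4 (remove /qsa/xzz/ula): {"py":{"ho":{"dle":92,"k":55,"x":55,"xeh":63},"p":{"k":43,"npg":32}},"qsa":{"bmv":{"d":73,"h":35,"m":28},"i":{"lci":18,"n":39,"v":76},"xzz":{"gqg":96,"ilq":49,"ixy":6}},"rm":{"aql":[77,17,99],"dy":[2,22,83,66,20],"q":{"rr":88,"vuk":21},"w":[96,37,18,46,45]}}
After op 5 (replace /rm 26): {"py":{"ho":{"dle":92,"k":55,"x":55,"xeh":63},"p":{"k":43,"npg":32}},"qsa":{"bmv":{"d":73,"h":35,"m":28},"i":{"lci":18,"n":39,"v":76},"xzz":{"gqg":96,"ilq":49,"ixy":6}},"rm":26}
After op 6 (replace /py/ho/dle 25): {"py":{"ho":{"dle":25,"k":55,"x":55,"xeh":63},"p":{"k":43,"npg":32}},"qsa":{"bmv":{"d":73,"h":35,"m":28},"i":{"lci":18,"n":39,"v":76},"xzz":{"gqg":96,"ilq":49,"ixy":6}},"rm":26}
After op 7 (replace /qsa/bmv/h 31): {"py":{"ho":{"dle":25,"k":55,"x":55,"xeh":63},"p":{"k":43,"npg":32}},"qsa":{"bmv":{"d":73,"h":31,"m":28},"i":{"lci":18,"n":39,"v":76},"xzz":{"gqg":96,"ilq":49,"ixy":6}},"rm":26}
After op 8 (add /py/p/byn 87): {"py":{"ho":{"dle":25,"k":55,"x":55,"xeh":63},"p":{"byn":87,"k":43,"npg":32}},"qsa":{"bmv":{"d":73,"h":31,"m":28},"i":{"lci":18,"n":39,"v":76},"xzz":{"gqg":96,"ilq":49,"ixy":6}},"rm":26}
After op 9 (remove /py/ho/dle): {"py":{"ho":{"k":55,"x":55,"xeh":63},"p":{"byn":87,"k":43,"npg":32}},"qsa":{"bmv":{"d":73,"h":31,"m":28},"i":{"lci":18,"n":39,"v":76},"xzz":{"gqg":96,"ilq":49,"ixy":6}},"rm":26}
After op 10 (replace /py/p/byn 51): {"py":{"ho":{"k":55,"x":55,"xeh":63},"p":{"byn":51,"k":43,"npg":32}},"qsa":{"bmv":{"d":73,"h":31,"m":28},"i":{"lci":18,"n":39,"v":76},"xzz":{"gqg":96,"ilq":49,"ixy":6}},"rm":26}
After op 11 (add /qsa/i/mz 1): {"py":{"ho":{"k":55,"x":55,"xeh":63},"p":{"byn":51,"k":43,"npg":32}},"qsa":{"bmv":{"d":73,"h":31,"m":28},"i":{"lci":18,"mz":1,"n":39,"v":76},"xzz":{"gqg":96,"ilq":49,"ixy":6}},"rm":26}
After op 12 (add /qsa/i/y 2): {"py":{"ho":{"k":55,"x":55,"xeh":63},"p":{"byn":51,"k":43,"npg":32}},"qsa":{"bmv":{"d":73,"h":31,"m":28},"i":{"lci":18,"mz":1,"n":39,"v":76,"y":2},"xzz":{"gqg":96,"ilq":49,"ixy":6}},"rm":26}
After op 13 (add /qsa/xzz/n 97): {"py":{"ho":{"k":55,"x":55,"xeh":63},"p":{"byn":51,"k":43,"npg":32}},"qsa":{"bmv":{"d":73,"h":31,"m":28},"i":{"lci":18,"mz":1,"n":39,"v":76,"y":2},"xzz":{"gqg":96,"ilq":49,"ixy":6,"n":97}},"rm":26}
After op 14 (add /py/by 74): {"py":{"by":74,"ho":{"k":55,"x":55,"xeh":63},"p":{"byn":51,"k":43,"npg":32}},"qsa":{"bmv":{"d":73,"h":31,"m":28},"i":{"lci":18,"mz":1,"n":39,"v":76,"y":2},"xzz":{"gqg":96,"ilq":49,"ixy":6,"n":97}},"rm":26}
After op 15 (replace /qsa/bmv/d 42): {"py":{"by":74,"ho":{"k":55,"x":55,"xeh":63},"p":{"byn":51,"k":43,"npg":32}},"qsa":{"bmv":{"d":42,"h":31,"m":28},"i":{"lci":18,"mz":1,"n":39,"v":76,"y":2},"xzz":{"gqg":96,"ilq":49,"ixy":6,"n":97}},"rm":26}
After op 16 (replace /qsa/xzz 53): {"py":{"by":74,"ho":{"k":55,"x":55,"xeh":63},"p":{"byn":51,"k":43,"npg":32}},"qsa":{"bmv":{"d":42,"h":31,"m":28},"i":{"lci":18,"mz":1,"n":39,"v":76,"y":2},"xzz":53},"rm":26}
After op 17 (add /qsa/i/jf 53): {"py":{"by":74,"ho":{"k":55,"x":55,"xeh":63},"p":{"byn":51,"k":43,"npg":32}},"qsa":{"bmv":{"d":42,"h":31,"m":28},"i":{"jf":53,"lci":18,"mz":1,"n":39,"v":76,"y":2},"xzz":53},"rm":26}
After op 18 (add /py/p/a 88): {"py":{"by":74,"ho":{"k":55,"x":55,"xeh":63},"p":{"a":88,"byn":51,"k":43,"npg":32}},"qsa":{"bmv":{"d":42,"h":31,"m":28},"i":{"jf":53,"lci":18,"mz":1,"n":39,"v":76,"y":2},"xzz":53},"rm":26}
After op 19 (remove /qsa/bmv/h): {"py":{"by":74,"ho":{"k":55,"x":55,"xeh":63},"p":{"a":88,"byn":51,"k":43,"npg":32}},"qsa":{"bmv":{"d":42,"m":28},"i":{"jf":53,"lci":18,"mz":1,"n":39,"v":76,"y":2},"xzz":53},"rm":26}
After op 20 (remove /rm): {"py":{"by":74,"ho":{"k":55,"x":55,"xeh":63},"p":{"a":88,"byn":51,"k":43,"npg":32}},"qsa":{"bmv":{"d":42,"m":28},"i":{"jf":53,"lci":18,"mz":1,"n":39,"v":76,"y":2},"xzz":53}}
After op 21 (replace /py/p/k 21): {"py":{"by":74,"ho":{"k":55,"x":55,"xeh":63},"p":{"a":88,"byn":51,"k":21,"npg":32}},"qsa":{"bmv":{"d":42,"m":28},"i":{"jf":53,"lci":18,"mz":1,"n":39,"v":76,"y":2},"xzz":53}}
After op 22 (replace /qsa 62): {"py":{"by":74,"ho":{"k":55,"x":55,"xeh":63},"p":{"a":88,"byn":51,"k":21,"npg":32}},"qsa":62}
After op 23 (replace /py/ho/xeh 72): {"py":{"by":74,"ho":{"k":55,"x":55,"xeh":72},"p":{"a":88,"byn":51,"k":21,"npg":32}},"qsa":62}
After op 24 (replace /py 98): {"py":98,"qsa":62}
After op 25 (add /s 33): {"py":98,"qsa":62,"s":33}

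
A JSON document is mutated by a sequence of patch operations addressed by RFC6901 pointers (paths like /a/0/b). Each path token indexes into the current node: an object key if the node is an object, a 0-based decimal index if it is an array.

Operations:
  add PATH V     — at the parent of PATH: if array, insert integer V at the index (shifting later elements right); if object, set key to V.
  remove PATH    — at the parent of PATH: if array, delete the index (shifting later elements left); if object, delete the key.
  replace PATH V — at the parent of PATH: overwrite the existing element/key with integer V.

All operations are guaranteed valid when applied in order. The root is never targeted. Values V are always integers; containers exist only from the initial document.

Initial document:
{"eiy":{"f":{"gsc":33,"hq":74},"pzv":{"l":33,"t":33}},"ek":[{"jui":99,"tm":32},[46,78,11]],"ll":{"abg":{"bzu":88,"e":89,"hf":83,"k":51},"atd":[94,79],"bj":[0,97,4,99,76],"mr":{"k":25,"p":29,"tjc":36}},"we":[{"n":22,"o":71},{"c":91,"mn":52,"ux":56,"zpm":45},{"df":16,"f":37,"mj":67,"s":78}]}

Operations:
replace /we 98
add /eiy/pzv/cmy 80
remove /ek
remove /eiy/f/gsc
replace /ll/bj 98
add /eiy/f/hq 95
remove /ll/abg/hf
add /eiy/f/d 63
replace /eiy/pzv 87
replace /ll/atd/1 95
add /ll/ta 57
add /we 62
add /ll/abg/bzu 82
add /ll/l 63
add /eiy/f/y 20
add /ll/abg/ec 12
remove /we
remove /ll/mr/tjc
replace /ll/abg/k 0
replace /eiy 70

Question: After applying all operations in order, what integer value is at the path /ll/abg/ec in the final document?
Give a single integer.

After op 1 (replace /we 98): {"eiy":{"f":{"gsc":33,"hq":74},"pzv":{"l":33,"t":33}},"ek":[{"jui":99,"tm":32},[46,78,11]],"ll":{"abg":{"bzu":88,"e":89,"hf":83,"k":51},"atd":[94,79],"bj":[0,97,4,99,76],"mr":{"k":25,"p":29,"tjc":36}},"we":98}
After op 2 (add /eiy/pzv/cmy 80): {"eiy":{"f":{"gsc":33,"hq":74},"pzv":{"cmy":80,"l":33,"t":33}},"ek":[{"jui":99,"tm":32},[46,78,11]],"ll":{"abg":{"bzu":88,"e":89,"hf":83,"k":51},"atd":[94,79],"bj":[0,97,4,99,76],"mr":{"k":25,"p":29,"tjc":36}},"we":98}
After op 3 (remove /ek): {"eiy":{"f":{"gsc":33,"hq":74},"pzv":{"cmy":80,"l":33,"t":33}},"ll":{"abg":{"bzu":88,"e":89,"hf":83,"k":51},"atd":[94,79],"bj":[0,97,4,99,76],"mr":{"k":25,"p":29,"tjc":36}},"we":98}
After op 4 (remove /eiy/f/gsc): {"eiy":{"f":{"hq":74},"pzv":{"cmy":80,"l":33,"t":33}},"ll":{"abg":{"bzu":88,"e":89,"hf":83,"k":51},"atd":[94,79],"bj":[0,97,4,99,76],"mr":{"k":25,"p":29,"tjc":36}},"we":98}
After op 5 (replace /ll/bj 98): {"eiy":{"f":{"hq":74},"pzv":{"cmy":80,"l":33,"t":33}},"ll":{"abg":{"bzu":88,"e":89,"hf":83,"k":51},"atd":[94,79],"bj":98,"mr":{"k":25,"p":29,"tjc":36}},"we":98}
After op 6 (add /eiy/f/hq 95): {"eiy":{"f":{"hq":95},"pzv":{"cmy":80,"l":33,"t":33}},"ll":{"abg":{"bzu":88,"e":89,"hf":83,"k":51},"atd":[94,79],"bj":98,"mr":{"k":25,"p":29,"tjc":36}},"we":98}
After op 7 (remove /ll/abg/hf): {"eiy":{"f":{"hq":95},"pzv":{"cmy":80,"l":33,"t":33}},"ll":{"abg":{"bzu":88,"e":89,"k":51},"atd":[94,79],"bj":98,"mr":{"k":25,"p":29,"tjc":36}},"we":98}
After op 8 (add /eiy/f/d 63): {"eiy":{"f":{"d":63,"hq":95},"pzv":{"cmy":80,"l":33,"t":33}},"ll":{"abg":{"bzu":88,"e":89,"k":51},"atd":[94,79],"bj":98,"mr":{"k":25,"p":29,"tjc":36}},"we":98}
After op 9 (replace /eiy/pzv 87): {"eiy":{"f":{"d":63,"hq":95},"pzv":87},"ll":{"abg":{"bzu":88,"e":89,"k":51},"atd":[94,79],"bj":98,"mr":{"k":25,"p":29,"tjc":36}},"we":98}
After op 10 (replace /ll/atd/1 95): {"eiy":{"f":{"d":63,"hq":95},"pzv":87},"ll":{"abg":{"bzu":88,"e":89,"k":51},"atd":[94,95],"bj":98,"mr":{"k":25,"p":29,"tjc":36}},"we":98}
After op 11 (add /ll/ta 57): {"eiy":{"f":{"d":63,"hq":95},"pzv":87},"ll":{"abg":{"bzu":88,"e":89,"k":51},"atd":[94,95],"bj":98,"mr":{"k":25,"p":29,"tjc":36},"ta":57},"we":98}
After op 12 (add /we 62): {"eiy":{"f":{"d":63,"hq":95},"pzv":87},"ll":{"abg":{"bzu":88,"e":89,"k":51},"atd":[94,95],"bj":98,"mr":{"k":25,"p":29,"tjc":36},"ta":57},"we":62}
After op 13 (add /ll/abg/bzu 82): {"eiy":{"f":{"d":63,"hq":95},"pzv":87},"ll":{"abg":{"bzu":82,"e":89,"k":51},"atd":[94,95],"bj":98,"mr":{"k":25,"p":29,"tjc":36},"ta":57},"we":62}
After op 14 (add /ll/l 63): {"eiy":{"f":{"d":63,"hq":95},"pzv":87},"ll":{"abg":{"bzu":82,"e":89,"k":51},"atd":[94,95],"bj":98,"l":63,"mr":{"k":25,"p":29,"tjc":36},"ta":57},"we":62}
After op 15 (add /eiy/f/y 20): {"eiy":{"f":{"d":63,"hq":95,"y":20},"pzv":87},"ll":{"abg":{"bzu":82,"e":89,"k":51},"atd":[94,95],"bj":98,"l":63,"mr":{"k":25,"p":29,"tjc":36},"ta":57},"we":62}
After op 16 (add /ll/abg/ec 12): {"eiy":{"f":{"d":63,"hq":95,"y":20},"pzv":87},"ll":{"abg":{"bzu":82,"e":89,"ec":12,"k":51},"atd":[94,95],"bj":98,"l":63,"mr":{"k":25,"p":29,"tjc":36},"ta":57},"we":62}
After op 17 (remove /we): {"eiy":{"f":{"d":63,"hq":95,"y":20},"pzv":87},"ll":{"abg":{"bzu":82,"e":89,"ec":12,"k":51},"atd":[94,95],"bj":98,"l":63,"mr":{"k":25,"p":29,"tjc":36},"ta":57}}
After op 18 (remove /ll/mr/tjc): {"eiy":{"f":{"d":63,"hq":95,"y":20},"pzv":87},"ll":{"abg":{"bzu":82,"e":89,"ec":12,"k":51},"atd":[94,95],"bj":98,"l":63,"mr":{"k":25,"p":29},"ta":57}}
After op 19 (replace /ll/abg/k 0): {"eiy":{"f":{"d":63,"hq":95,"y":20},"pzv":87},"ll":{"abg":{"bzu":82,"e":89,"ec":12,"k":0},"atd":[94,95],"bj":98,"l":63,"mr":{"k":25,"p":29},"ta":57}}
After op 20 (replace /eiy 70): {"eiy":70,"ll":{"abg":{"bzu":82,"e":89,"ec":12,"k":0},"atd":[94,95],"bj":98,"l":63,"mr":{"k":25,"p":29},"ta":57}}
Value at /ll/abg/ec: 12

Answer: 12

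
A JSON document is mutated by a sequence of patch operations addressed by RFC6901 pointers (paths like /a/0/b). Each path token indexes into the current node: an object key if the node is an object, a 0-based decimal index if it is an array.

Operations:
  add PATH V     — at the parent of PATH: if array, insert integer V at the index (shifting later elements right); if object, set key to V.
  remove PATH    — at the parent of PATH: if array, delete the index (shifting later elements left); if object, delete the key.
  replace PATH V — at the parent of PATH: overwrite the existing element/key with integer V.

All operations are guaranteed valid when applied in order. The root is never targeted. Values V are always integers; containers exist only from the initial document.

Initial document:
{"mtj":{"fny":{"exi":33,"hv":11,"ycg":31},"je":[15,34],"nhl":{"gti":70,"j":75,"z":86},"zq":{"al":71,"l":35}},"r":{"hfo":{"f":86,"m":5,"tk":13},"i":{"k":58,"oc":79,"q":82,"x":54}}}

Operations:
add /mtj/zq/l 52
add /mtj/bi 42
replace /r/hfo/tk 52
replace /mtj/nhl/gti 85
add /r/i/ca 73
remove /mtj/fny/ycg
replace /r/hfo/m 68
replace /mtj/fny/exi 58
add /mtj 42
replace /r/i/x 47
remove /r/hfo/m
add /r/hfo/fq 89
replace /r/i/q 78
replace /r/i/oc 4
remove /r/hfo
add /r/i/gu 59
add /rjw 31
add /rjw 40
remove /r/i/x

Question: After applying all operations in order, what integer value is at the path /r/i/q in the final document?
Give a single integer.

After op 1 (add /mtj/zq/l 52): {"mtj":{"fny":{"exi":33,"hv":11,"ycg":31},"je":[15,34],"nhl":{"gti":70,"j":75,"z":86},"zq":{"al":71,"l":52}},"r":{"hfo":{"f":86,"m":5,"tk":13},"i":{"k":58,"oc":79,"q":82,"x":54}}}
After op 2 (add /mtj/bi 42): {"mtj":{"bi":42,"fny":{"exi":33,"hv":11,"ycg":31},"je":[15,34],"nhl":{"gti":70,"j":75,"z":86},"zq":{"al":71,"l":52}},"r":{"hfo":{"f":86,"m":5,"tk":13},"i":{"k":58,"oc":79,"q":82,"x":54}}}
After op 3 (replace /r/hfo/tk 52): {"mtj":{"bi":42,"fny":{"exi":33,"hv":11,"ycg":31},"je":[15,34],"nhl":{"gti":70,"j":75,"z":86},"zq":{"al":71,"l":52}},"r":{"hfo":{"f":86,"m":5,"tk":52},"i":{"k":58,"oc":79,"q":82,"x":54}}}
After op 4 (replace /mtj/nhl/gti 85): {"mtj":{"bi":42,"fny":{"exi":33,"hv":11,"ycg":31},"je":[15,34],"nhl":{"gti":85,"j":75,"z":86},"zq":{"al":71,"l":52}},"r":{"hfo":{"f":86,"m":5,"tk":52},"i":{"k":58,"oc":79,"q":82,"x":54}}}
After op 5 (add /r/i/ca 73): {"mtj":{"bi":42,"fny":{"exi":33,"hv":11,"ycg":31},"je":[15,34],"nhl":{"gti":85,"j":75,"z":86},"zq":{"al":71,"l":52}},"r":{"hfo":{"f":86,"m":5,"tk":52},"i":{"ca":73,"k":58,"oc":79,"q":82,"x":54}}}
After op 6 (remove /mtj/fny/ycg): {"mtj":{"bi":42,"fny":{"exi":33,"hv":11},"je":[15,34],"nhl":{"gti":85,"j":75,"z":86},"zq":{"al":71,"l":52}},"r":{"hfo":{"f":86,"m":5,"tk":52},"i":{"ca":73,"k":58,"oc":79,"q":82,"x":54}}}
After op 7 (replace /r/hfo/m 68): {"mtj":{"bi":42,"fny":{"exi":33,"hv":11},"je":[15,34],"nhl":{"gti":85,"j":75,"z":86},"zq":{"al":71,"l":52}},"r":{"hfo":{"f":86,"m":68,"tk":52},"i":{"ca":73,"k":58,"oc":79,"q":82,"x":54}}}
After op 8 (replace /mtj/fny/exi 58): {"mtj":{"bi":42,"fny":{"exi":58,"hv":11},"je":[15,34],"nhl":{"gti":85,"j":75,"z":86},"zq":{"al":71,"l":52}},"r":{"hfo":{"f":86,"m":68,"tk":52},"i":{"ca":73,"k":58,"oc":79,"q":82,"x":54}}}
After op 9 (add /mtj 42): {"mtj":42,"r":{"hfo":{"f":86,"m":68,"tk":52},"i":{"ca":73,"k":58,"oc":79,"q":82,"x":54}}}
After op 10 (replace /r/i/x 47): {"mtj":42,"r":{"hfo":{"f":86,"m":68,"tk":52},"i":{"ca":73,"k":58,"oc":79,"q":82,"x":47}}}
After op 11 (remove /r/hfo/m): {"mtj":42,"r":{"hfo":{"f":86,"tk":52},"i":{"ca":73,"k":58,"oc":79,"q":82,"x":47}}}
After op 12 (add /r/hfo/fq 89): {"mtj":42,"r":{"hfo":{"f":86,"fq":89,"tk":52},"i":{"ca":73,"k":58,"oc":79,"q":82,"x":47}}}
After op 13 (replace /r/i/q 78): {"mtj":42,"r":{"hfo":{"f":86,"fq":89,"tk":52},"i":{"ca":73,"k":58,"oc":79,"q":78,"x":47}}}
After op 14 (replace /r/i/oc 4): {"mtj":42,"r":{"hfo":{"f":86,"fq":89,"tk":52},"i":{"ca":73,"k":58,"oc":4,"q":78,"x":47}}}
After op 15 (remove /r/hfo): {"mtj":42,"r":{"i":{"ca":73,"k":58,"oc":4,"q":78,"x":47}}}
After op 16 (add /r/i/gu 59): {"mtj":42,"r":{"i":{"ca":73,"gu":59,"k":58,"oc":4,"q":78,"x":47}}}
After op 17 (add /rjw 31): {"mtj":42,"r":{"i":{"ca":73,"gu":59,"k":58,"oc":4,"q":78,"x":47}},"rjw":31}
After op 18 (add /rjw 40): {"mtj":42,"r":{"i":{"ca":73,"gu":59,"k":58,"oc":4,"q":78,"x":47}},"rjw":40}
After op 19 (remove /r/i/x): {"mtj":42,"r":{"i":{"ca":73,"gu":59,"k":58,"oc":4,"q":78}},"rjw":40}
Value at /r/i/q: 78

Answer: 78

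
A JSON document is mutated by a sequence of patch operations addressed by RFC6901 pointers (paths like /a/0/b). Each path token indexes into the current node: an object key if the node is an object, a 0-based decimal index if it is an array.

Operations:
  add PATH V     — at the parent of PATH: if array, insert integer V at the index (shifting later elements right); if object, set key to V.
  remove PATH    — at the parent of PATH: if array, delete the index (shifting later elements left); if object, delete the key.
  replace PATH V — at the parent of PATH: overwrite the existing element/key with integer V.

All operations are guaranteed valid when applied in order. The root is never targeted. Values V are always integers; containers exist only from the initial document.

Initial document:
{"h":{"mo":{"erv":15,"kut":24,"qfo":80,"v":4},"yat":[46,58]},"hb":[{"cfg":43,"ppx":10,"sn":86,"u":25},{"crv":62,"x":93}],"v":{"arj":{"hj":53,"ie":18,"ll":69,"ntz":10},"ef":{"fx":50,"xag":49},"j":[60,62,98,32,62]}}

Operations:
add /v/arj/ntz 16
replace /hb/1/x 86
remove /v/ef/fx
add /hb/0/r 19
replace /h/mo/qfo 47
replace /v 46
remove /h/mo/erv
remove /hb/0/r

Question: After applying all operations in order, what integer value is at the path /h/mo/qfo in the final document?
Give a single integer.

After op 1 (add /v/arj/ntz 16): {"h":{"mo":{"erv":15,"kut":24,"qfo":80,"v":4},"yat":[46,58]},"hb":[{"cfg":43,"ppx":10,"sn":86,"u":25},{"crv":62,"x":93}],"v":{"arj":{"hj":53,"ie":18,"ll":69,"ntz":16},"ef":{"fx":50,"xag":49},"j":[60,62,98,32,62]}}
After op 2 (replace /hb/1/x 86): {"h":{"mo":{"erv":15,"kut":24,"qfo":80,"v":4},"yat":[46,58]},"hb":[{"cfg":43,"ppx":10,"sn":86,"u":25},{"crv":62,"x":86}],"v":{"arj":{"hj":53,"ie":18,"ll":69,"ntz":16},"ef":{"fx":50,"xag":49},"j":[60,62,98,32,62]}}
After op 3 (remove /v/ef/fx): {"h":{"mo":{"erv":15,"kut":24,"qfo":80,"v":4},"yat":[46,58]},"hb":[{"cfg":43,"ppx":10,"sn":86,"u":25},{"crv":62,"x":86}],"v":{"arj":{"hj":53,"ie":18,"ll":69,"ntz":16},"ef":{"xag":49},"j":[60,62,98,32,62]}}
After op 4 (add /hb/0/r 19): {"h":{"mo":{"erv":15,"kut":24,"qfo":80,"v":4},"yat":[46,58]},"hb":[{"cfg":43,"ppx":10,"r":19,"sn":86,"u":25},{"crv":62,"x":86}],"v":{"arj":{"hj":53,"ie":18,"ll":69,"ntz":16},"ef":{"xag":49},"j":[60,62,98,32,62]}}
After op 5 (replace /h/mo/qfo 47): {"h":{"mo":{"erv":15,"kut":24,"qfo":47,"v":4},"yat":[46,58]},"hb":[{"cfg":43,"ppx":10,"r":19,"sn":86,"u":25},{"crv":62,"x":86}],"v":{"arj":{"hj":53,"ie":18,"ll":69,"ntz":16},"ef":{"xag":49},"j":[60,62,98,32,62]}}
After op 6 (replace /v 46): {"h":{"mo":{"erv":15,"kut":24,"qfo":47,"v":4},"yat":[46,58]},"hb":[{"cfg":43,"ppx":10,"r":19,"sn":86,"u":25},{"crv":62,"x":86}],"v":46}
After op 7 (remove /h/mo/erv): {"h":{"mo":{"kut":24,"qfo":47,"v":4},"yat":[46,58]},"hb":[{"cfg":43,"ppx":10,"r":19,"sn":86,"u":25},{"crv":62,"x":86}],"v":46}
After op 8 (remove /hb/0/r): {"h":{"mo":{"kut":24,"qfo":47,"v":4},"yat":[46,58]},"hb":[{"cfg":43,"ppx":10,"sn":86,"u":25},{"crv":62,"x":86}],"v":46}
Value at /h/mo/qfo: 47

Answer: 47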